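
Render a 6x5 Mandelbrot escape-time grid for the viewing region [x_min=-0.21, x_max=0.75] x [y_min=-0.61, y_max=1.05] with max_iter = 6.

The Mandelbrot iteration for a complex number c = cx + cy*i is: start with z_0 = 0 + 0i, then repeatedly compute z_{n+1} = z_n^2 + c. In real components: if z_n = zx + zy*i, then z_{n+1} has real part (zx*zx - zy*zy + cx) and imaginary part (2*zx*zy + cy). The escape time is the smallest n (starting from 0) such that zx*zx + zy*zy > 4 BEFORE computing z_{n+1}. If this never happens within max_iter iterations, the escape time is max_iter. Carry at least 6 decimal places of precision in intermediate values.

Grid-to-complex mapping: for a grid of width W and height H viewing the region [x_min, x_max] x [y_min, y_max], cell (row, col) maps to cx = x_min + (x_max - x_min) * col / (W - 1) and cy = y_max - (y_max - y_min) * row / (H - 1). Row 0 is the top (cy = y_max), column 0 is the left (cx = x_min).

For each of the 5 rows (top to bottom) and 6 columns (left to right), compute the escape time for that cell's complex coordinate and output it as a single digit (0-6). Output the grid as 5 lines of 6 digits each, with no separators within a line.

Answer: 664322
666633
666643
666643
666633

Derivation:
(row=0, col=0): c = -0.2100 + 1.0500i → escape time 6
(row=0, col=1): c = -0.0180 + 1.0500i → escape time 6
(row=0, col=2): c = 0.1740 + 1.0500i → escape time 4
(row=0, col=3): c = 0.3660 + 1.0500i → escape time 3
(row=0, col=4): c = 0.5580 + 1.0500i → escape time 2
(row=0, col=5): c = 0.7500 + 1.0500i → escape time 2
(row=1, col=0): c = -0.2100 + 0.6350i → escape time 6
(row=1, col=1): c = -0.0180 + 0.6350i → escape time 6
(row=1, col=2): c = 0.1740 + 0.6350i → escape time 6
(row=1, col=3): c = 0.3660 + 0.6350i → escape time 6
(row=1, col=4): c = 0.5580 + 0.6350i → escape time 3
(row=1, col=5): c = 0.7500 + 0.6350i → escape time 3
(row=2, col=0): c = -0.2100 + 0.2200i → escape time 6
(row=2, col=1): c = -0.0180 + 0.2200i → escape time 6
(row=2, col=2): c = 0.1740 + 0.2200i → escape time 6
(row=2, col=3): c = 0.3660 + 0.2200i → escape time 6
(row=2, col=4): c = 0.5580 + 0.2200i → escape time 4
(row=2, col=5): c = 0.7500 + 0.2200i → escape time 3
(row=3, col=0): c = -0.2100 + -0.1950i → escape time 6
(row=3, col=1): c = -0.0180 + -0.1950i → escape time 6
(row=3, col=2): c = 0.1740 + -0.1950i → escape time 6
(row=3, col=3): c = 0.3660 + -0.1950i → escape time 6
(row=3, col=4): c = 0.5580 + -0.1950i → escape time 4
(row=3, col=5): c = 0.7500 + -0.1950i → escape time 3
(row=4, col=0): c = -0.2100 + -0.6100i → escape time 6
(row=4, col=1): c = -0.0180 + -0.6100i → escape time 6
(row=4, col=2): c = 0.1740 + -0.6100i → escape time 6
(row=4, col=3): c = 0.3660 + -0.6100i → escape time 6
(row=4, col=4): c = 0.5580 + -0.6100i → escape time 3
(row=4, col=5): c = 0.7500 + -0.6100i → escape time 3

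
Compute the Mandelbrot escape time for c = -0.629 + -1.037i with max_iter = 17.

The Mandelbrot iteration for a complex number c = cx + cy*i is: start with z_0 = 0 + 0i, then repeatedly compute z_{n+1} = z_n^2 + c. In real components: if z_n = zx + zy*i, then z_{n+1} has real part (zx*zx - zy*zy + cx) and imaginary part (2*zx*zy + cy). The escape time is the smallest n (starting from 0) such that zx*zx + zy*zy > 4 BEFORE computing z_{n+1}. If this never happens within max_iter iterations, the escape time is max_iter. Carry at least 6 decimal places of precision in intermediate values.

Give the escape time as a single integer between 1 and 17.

Answer: 3

Derivation:
z_0 = 0 + 0i, c = -0.6290 + -1.0370i
Iter 1: z = -0.6290 + -1.0370i, |z|^2 = 1.4710
Iter 2: z = -1.3087 + 0.2675i, |z|^2 = 1.7843
Iter 3: z = 1.0122 + -1.7373i, |z|^2 = 4.0427
Escaped at iteration 3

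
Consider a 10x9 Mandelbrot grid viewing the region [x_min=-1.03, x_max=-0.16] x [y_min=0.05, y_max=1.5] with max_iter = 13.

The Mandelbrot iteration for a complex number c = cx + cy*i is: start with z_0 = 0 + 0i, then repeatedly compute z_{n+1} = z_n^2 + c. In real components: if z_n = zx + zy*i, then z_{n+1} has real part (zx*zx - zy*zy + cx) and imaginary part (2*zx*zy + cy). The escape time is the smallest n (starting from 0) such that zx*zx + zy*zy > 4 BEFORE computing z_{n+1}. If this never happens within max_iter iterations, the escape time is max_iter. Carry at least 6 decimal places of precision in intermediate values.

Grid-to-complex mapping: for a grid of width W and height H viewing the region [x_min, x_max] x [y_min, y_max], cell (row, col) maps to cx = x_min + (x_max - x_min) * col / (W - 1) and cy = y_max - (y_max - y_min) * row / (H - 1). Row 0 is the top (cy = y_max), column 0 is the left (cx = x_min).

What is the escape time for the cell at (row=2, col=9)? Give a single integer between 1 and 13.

Answer: 5

Derivation:
z_0 = 0 + 0i, c = -0.1600 + 1.1375i
Iter 1: z = -0.1600 + 1.1375i, |z|^2 = 1.3195
Iter 2: z = -1.4283 + 0.7735i, |z|^2 = 2.6384
Iter 3: z = 1.2818 + -1.0721i, |z|^2 = 2.7923
Iter 4: z = 0.3335 + -1.6108i, |z|^2 = 2.7060
Iter 5: z = -2.6435 + 0.0630i, |z|^2 = 6.9920
Escaped at iteration 5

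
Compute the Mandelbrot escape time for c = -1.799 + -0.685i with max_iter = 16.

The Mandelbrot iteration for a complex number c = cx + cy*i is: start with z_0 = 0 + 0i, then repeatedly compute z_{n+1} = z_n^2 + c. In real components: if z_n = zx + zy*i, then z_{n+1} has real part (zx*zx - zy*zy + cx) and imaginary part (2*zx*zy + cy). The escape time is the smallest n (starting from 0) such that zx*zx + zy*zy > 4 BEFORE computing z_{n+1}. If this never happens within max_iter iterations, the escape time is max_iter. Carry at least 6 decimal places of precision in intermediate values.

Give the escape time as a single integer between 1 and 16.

z_0 = 0 + 0i, c = -1.7990 + -0.6850i
Iter 1: z = -1.7990 + -0.6850i, |z|^2 = 3.7056
Iter 2: z = 0.9682 + 1.7796i, |z|^2 = 4.1044
Escaped at iteration 2

Answer: 2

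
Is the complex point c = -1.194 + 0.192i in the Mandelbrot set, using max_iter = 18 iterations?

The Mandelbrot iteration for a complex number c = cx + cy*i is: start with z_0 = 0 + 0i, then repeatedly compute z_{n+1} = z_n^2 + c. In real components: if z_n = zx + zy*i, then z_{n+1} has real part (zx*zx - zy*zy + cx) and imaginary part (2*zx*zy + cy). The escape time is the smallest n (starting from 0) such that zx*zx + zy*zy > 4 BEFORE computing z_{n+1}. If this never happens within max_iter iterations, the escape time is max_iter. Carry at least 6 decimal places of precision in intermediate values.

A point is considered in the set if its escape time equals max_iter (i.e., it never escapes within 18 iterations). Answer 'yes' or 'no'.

z_0 = 0 + 0i, c = -1.1940 + 0.1920i
Iter 1: z = -1.1940 + 0.1920i, |z|^2 = 1.4625
Iter 2: z = 0.1948 + -0.2665i, |z|^2 = 0.1090
Iter 3: z = -1.2271 + 0.0882i, |z|^2 = 1.5135
Iter 4: z = 0.3040 + -0.0244i, |z|^2 = 0.0930
Iter 5: z = -1.1022 + 0.1771i, |z|^2 = 1.2462
Iter 6: z = -0.0105 + -0.1985i, |z|^2 = 0.0395
Iter 7: z = -1.2333 + 0.1962i, |z|^2 = 1.5595
Iter 8: z = 0.2885 + -0.2919i, |z|^2 = 0.1685
Iter 9: z = -1.1959 + 0.0236i, |z|^2 = 1.4308
Iter 10: z = 0.2357 + 0.1356i, |z|^2 = 0.0740
Iter 11: z = -1.1568 + 0.2560i, |z|^2 = 1.4038
Iter 12: z = 0.0787 + -0.4002i, |z|^2 = 0.1664
Iter 13: z = -1.3480 + 0.1290i, |z|^2 = 1.8336
Iter 14: z = 0.6063 + -0.1557i, |z|^2 = 0.3919
Iter 15: z = -0.8506 + 0.0032i, |z|^2 = 0.7235
Iter 16: z = -0.4705 + 0.1866i, |z|^2 = 0.2562
Iter 17: z = -1.0075 + 0.0164i, |z|^2 = 1.0153
Did not escape in 18 iterations → in set

Answer: yes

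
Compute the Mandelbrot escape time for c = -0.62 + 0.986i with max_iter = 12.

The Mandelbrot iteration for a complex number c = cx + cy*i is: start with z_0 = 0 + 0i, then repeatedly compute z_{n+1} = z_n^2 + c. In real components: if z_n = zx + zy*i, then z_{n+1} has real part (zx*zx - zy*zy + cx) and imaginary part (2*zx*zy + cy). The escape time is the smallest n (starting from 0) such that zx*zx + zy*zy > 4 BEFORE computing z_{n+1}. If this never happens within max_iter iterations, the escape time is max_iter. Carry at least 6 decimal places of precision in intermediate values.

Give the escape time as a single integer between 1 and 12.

z_0 = 0 + 0i, c = -0.6200 + 0.9860i
Iter 1: z = -0.6200 + 0.9860i, |z|^2 = 1.3566
Iter 2: z = -1.2078 + -0.2366i, |z|^2 = 1.5148
Iter 3: z = 0.7828 + 1.5576i, |z|^2 = 3.0389
Iter 4: z = -2.4335 + 3.4245i, |z|^2 = 17.6492
Escaped at iteration 4

Answer: 4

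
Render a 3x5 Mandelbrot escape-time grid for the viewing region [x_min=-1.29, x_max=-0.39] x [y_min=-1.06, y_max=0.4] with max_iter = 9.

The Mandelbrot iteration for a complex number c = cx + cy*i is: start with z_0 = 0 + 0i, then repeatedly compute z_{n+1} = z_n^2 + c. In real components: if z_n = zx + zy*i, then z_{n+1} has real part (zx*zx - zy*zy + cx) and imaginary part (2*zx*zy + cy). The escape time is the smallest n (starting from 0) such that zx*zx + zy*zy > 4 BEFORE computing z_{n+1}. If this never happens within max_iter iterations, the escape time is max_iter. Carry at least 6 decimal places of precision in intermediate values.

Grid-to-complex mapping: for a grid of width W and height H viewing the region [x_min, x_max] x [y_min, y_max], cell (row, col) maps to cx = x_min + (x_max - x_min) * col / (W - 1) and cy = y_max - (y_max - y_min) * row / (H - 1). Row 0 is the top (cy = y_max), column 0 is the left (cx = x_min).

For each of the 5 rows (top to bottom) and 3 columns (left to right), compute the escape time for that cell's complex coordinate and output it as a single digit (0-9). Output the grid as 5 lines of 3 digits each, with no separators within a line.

(row=0, col=0): c = -1.2900 + 0.4000i → escape time 8
(row=0, col=1): c = -0.8400 + 0.4000i → escape time 7
(row=0, col=2): c = -0.3900 + 0.4000i → escape time 9
(row=1, col=0): c = -1.2900 + 0.0350i → escape time 9
(row=1, col=1): c = -0.8400 + 0.0350i → escape time 9
(row=1, col=2): c = -0.3900 + 0.0350i → escape time 9
(row=2, col=0): c = -1.2900 + -0.3300i → escape time 8
(row=2, col=1): c = -0.8400 + -0.3300i → escape time 9
(row=2, col=2): c = -0.3900 + -0.3300i → escape time 9
(row=3, col=0): c = -1.2900 + -0.6950i → escape time 3
(row=3, col=1): c = -0.8400 + -0.6950i → escape time 4
(row=3, col=2): c = -0.3900 + -0.6950i → escape time 9
(row=4, col=0): c = -1.2900 + -1.0600i → escape time 3
(row=4, col=1): c = -0.8400 + -1.0600i → escape time 3
(row=4, col=2): c = -0.3900 + -1.0600i → escape time 4

Answer: 879
999
899
349
334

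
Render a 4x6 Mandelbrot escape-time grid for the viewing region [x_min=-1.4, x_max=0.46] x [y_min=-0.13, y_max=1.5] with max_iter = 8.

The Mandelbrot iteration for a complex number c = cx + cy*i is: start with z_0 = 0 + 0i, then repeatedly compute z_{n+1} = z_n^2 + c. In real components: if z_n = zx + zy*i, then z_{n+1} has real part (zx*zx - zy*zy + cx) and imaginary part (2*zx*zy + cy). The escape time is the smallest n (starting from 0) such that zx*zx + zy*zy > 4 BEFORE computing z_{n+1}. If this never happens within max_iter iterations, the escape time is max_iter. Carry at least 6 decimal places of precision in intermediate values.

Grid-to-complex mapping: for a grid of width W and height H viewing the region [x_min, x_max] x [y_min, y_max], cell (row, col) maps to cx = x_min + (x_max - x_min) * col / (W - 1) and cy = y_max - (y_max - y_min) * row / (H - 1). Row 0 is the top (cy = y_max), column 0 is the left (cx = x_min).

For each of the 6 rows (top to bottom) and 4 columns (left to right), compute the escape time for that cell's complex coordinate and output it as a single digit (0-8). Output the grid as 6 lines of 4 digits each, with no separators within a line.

(row=0, col=0): c = -1.4000 + 1.5000i → escape time 1
(row=0, col=1): c = -0.7800 + 1.5000i → escape time 2
(row=0, col=2): c = -0.1600 + 1.5000i → escape time 2
(row=0, col=3): c = 0.4600 + 1.5000i → escape time 2
(row=1, col=0): c = -1.4000 + 1.1740i → escape time 2
(row=1, col=1): c = -0.7800 + 1.1740i → escape time 3
(row=1, col=2): c = -0.1600 + 1.1740i → escape time 4
(row=1, col=3): c = 0.4600 + 1.1740i → escape time 2
(row=2, col=0): c = -1.4000 + 0.8480i → escape time 3
(row=2, col=1): c = -0.7800 + 0.8480i → escape time 4
(row=2, col=2): c = -0.1600 + 0.8480i → escape time 8
(row=2, col=3): c = 0.4600 + 0.8480i → escape time 3
(row=3, col=0): c = -1.4000 + 0.5220i → escape time 3
(row=3, col=1): c = -0.7800 + 0.5220i → escape time 6
(row=3, col=2): c = -0.1600 + 0.5220i → escape time 8
(row=3, col=3): c = 0.4600 + 0.5220i → escape time 5
(row=4, col=0): c = -1.4000 + 0.1960i → escape time 7
(row=4, col=1): c = -0.7800 + 0.1960i → escape time 8
(row=4, col=2): c = -0.1600 + 0.1960i → escape time 8
(row=4, col=3): c = 0.4600 + 0.1960i → escape time 7
(row=5, col=0): c = -1.4000 + -0.1300i → escape time 8
(row=5, col=1): c = -0.7800 + -0.1300i → escape time 8
(row=5, col=2): c = -0.1600 + -0.1300i → escape time 8
(row=5, col=3): c = 0.4600 + -0.1300i → escape time 6

Answer: 1222
2342
3483
3685
7887
8886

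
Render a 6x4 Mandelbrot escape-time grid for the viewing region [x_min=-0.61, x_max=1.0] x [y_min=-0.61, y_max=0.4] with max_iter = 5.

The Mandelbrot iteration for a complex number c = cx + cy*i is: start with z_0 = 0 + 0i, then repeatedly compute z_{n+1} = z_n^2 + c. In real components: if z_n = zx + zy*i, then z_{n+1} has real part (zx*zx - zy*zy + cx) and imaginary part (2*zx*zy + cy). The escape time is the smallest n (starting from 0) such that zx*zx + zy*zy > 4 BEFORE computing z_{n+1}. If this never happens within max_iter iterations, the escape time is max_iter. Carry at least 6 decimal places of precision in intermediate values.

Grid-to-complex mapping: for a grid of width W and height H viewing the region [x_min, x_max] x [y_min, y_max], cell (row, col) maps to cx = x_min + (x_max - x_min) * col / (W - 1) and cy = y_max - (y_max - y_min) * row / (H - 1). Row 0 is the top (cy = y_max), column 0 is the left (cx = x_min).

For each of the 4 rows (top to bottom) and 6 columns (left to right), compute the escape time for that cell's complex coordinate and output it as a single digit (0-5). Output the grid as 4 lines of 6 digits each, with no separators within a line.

Answer: 555532
555542
555532
555532

Derivation:
(row=0, col=0): c = -0.6100 + 0.4000i → escape time 5
(row=0, col=1): c = -0.2880 + 0.4000i → escape time 5
(row=0, col=2): c = 0.0340 + 0.4000i → escape time 5
(row=0, col=3): c = 0.3560 + 0.4000i → escape time 5
(row=0, col=4): c = 0.6780 + 0.4000i → escape time 3
(row=0, col=5): c = 1.0000 + 0.4000i → escape time 2
(row=1, col=0): c = -0.6100 + 0.0633i → escape time 5
(row=1, col=1): c = -0.2880 + 0.0633i → escape time 5
(row=1, col=2): c = 0.0340 + 0.0633i → escape time 5
(row=1, col=3): c = 0.3560 + 0.0633i → escape time 5
(row=1, col=4): c = 0.6780 + 0.0633i → escape time 4
(row=1, col=5): c = 1.0000 + 0.0633i → escape time 2
(row=2, col=0): c = -0.6100 + -0.2733i → escape time 5
(row=2, col=1): c = -0.2880 + -0.2733i → escape time 5
(row=2, col=2): c = 0.0340 + -0.2733i → escape time 5
(row=2, col=3): c = 0.3560 + -0.2733i → escape time 5
(row=2, col=4): c = 0.6780 + -0.2733i → escape time 3
(row=2, col=5): c = 1.0000 + -0.2733i → escape time 2
(row=3, col=0): c = -0.6100 + -0.6100i → escape time 5
(row=3, col=1): c = -0.2880 + -0.6100i → escape time 5
(row=3, col=2): c = 0.0340 + -0.6100i → escape time 5
(row=3, col=3): c = 0.3560 + -0.6100i → escape time 5
(row=3, col=4): c = 0.6780 + -0.6100i → escape time 3
(row=3, col=5): c = 1.0000 + -0.6100i → escape time 2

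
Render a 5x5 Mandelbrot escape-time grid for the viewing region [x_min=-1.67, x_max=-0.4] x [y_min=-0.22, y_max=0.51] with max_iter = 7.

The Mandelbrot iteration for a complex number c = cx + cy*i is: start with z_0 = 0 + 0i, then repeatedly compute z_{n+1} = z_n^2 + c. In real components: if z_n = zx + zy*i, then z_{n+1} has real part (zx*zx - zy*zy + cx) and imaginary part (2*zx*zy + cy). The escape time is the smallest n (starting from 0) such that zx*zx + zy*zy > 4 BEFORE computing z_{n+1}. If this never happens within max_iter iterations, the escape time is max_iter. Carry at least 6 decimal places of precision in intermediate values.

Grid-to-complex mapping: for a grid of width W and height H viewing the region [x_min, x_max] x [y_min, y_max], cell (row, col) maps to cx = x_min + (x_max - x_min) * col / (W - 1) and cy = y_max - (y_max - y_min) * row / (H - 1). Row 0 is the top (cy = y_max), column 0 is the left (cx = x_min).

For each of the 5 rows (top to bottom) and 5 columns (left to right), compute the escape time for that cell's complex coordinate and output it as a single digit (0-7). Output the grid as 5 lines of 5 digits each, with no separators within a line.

Answer: 33577
46777
57777
77777
47777

Derivation:
(row=0, col=0): c = -1.6700 + 0.5100i → escape time 3
(row=0, col=1): c = -1.3525 + 0.5100i → escape time 3
(row=0, col=2): c = -1.0350 + 0.5100i → escape time 5
(row=0, col=3): c = -0.7175 + 0.5100i → escape time 7
(row=0, col=4): c = -0.4000 + 0.5100i → escape time 7
(row=1, col=0): c = -1.6700 + 0.3275i → escape time 4
(row=1, col=1): c = -1.3525 + 0.3275i → escape time 6
(row=1, col=2): c = -1.0350 + 0.3275i → escape time 7
(row=1, col=3): c = -0.7175 + 0.3275i → escape time 7
(row=1, col=4): c = -0.4000 + 0.3275i → escape time 7
(row=2, col=0): c = -1.6700 + 0.1450i → escape time 5
(row=2, col=1): c = -1.3525 + 0.1450i → escape time 7
(row=2, col=2): c = -1.0350 + 0.1450i → escape time 7
(row=2, col=3): c = -0.7175 + 0.1450i → escape time 7
(row=2, col=4): c = -0.4000 + 0.1450i → escape time 7
(row=3, col=0): c = -1.6700 + -0.0375i → escape time 7
(row=3, col=1): c = -1.3525 + -0.0375i → escape time 7
(row=3, col=2): c = -1.0350 + -0.0375i → escape time 7
(row=3, col=3): c = -0.7175 + -0.0375i → escape time 7
(row=3, col=4): c = -0.4000 + -0.0375i → escape time 7
(row=4, col=0): c = -1.6700 + -0.2200i → escape time 4
(row=4, col=1): c = -1.3525 + -0.2200i → escape time 7
(row=4, col=2): c = -1.0350 + -0.2200i → escape time 7
(row=4, col=3): c = -0.7175 + -0.2200i → escape time 7
(row=4, col=4): c = -0.4000 + -0.2200i → escape time 7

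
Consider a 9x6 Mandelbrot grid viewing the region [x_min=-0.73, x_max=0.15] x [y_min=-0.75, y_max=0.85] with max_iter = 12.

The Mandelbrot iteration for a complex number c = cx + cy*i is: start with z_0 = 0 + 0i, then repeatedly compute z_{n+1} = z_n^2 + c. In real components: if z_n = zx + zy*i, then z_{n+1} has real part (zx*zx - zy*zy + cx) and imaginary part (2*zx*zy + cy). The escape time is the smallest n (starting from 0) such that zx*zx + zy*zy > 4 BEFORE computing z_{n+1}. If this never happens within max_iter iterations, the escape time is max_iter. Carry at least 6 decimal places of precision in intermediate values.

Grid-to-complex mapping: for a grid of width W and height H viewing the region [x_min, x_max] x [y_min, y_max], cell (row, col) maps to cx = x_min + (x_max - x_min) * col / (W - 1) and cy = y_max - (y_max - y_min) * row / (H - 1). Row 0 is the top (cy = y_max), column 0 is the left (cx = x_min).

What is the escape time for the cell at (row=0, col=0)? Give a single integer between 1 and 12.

z_0 = 0 + 0i, c = -0.7300 + 0.8500i
Iter 1: z = -0.7300 + 0.8500i, |z|^2 = 1.2554
Iter 2: z = -0.9196 + -0.3910i, |z|^2 = 0.9985
Iter 3: z = -0.0372 + 1.5691i, |z|^2 = 2.4635
Iter 4: z = -3.1908 + 0.7332i, |z|^2 = 10.7186
Escaped at iteration 4

Answer: 4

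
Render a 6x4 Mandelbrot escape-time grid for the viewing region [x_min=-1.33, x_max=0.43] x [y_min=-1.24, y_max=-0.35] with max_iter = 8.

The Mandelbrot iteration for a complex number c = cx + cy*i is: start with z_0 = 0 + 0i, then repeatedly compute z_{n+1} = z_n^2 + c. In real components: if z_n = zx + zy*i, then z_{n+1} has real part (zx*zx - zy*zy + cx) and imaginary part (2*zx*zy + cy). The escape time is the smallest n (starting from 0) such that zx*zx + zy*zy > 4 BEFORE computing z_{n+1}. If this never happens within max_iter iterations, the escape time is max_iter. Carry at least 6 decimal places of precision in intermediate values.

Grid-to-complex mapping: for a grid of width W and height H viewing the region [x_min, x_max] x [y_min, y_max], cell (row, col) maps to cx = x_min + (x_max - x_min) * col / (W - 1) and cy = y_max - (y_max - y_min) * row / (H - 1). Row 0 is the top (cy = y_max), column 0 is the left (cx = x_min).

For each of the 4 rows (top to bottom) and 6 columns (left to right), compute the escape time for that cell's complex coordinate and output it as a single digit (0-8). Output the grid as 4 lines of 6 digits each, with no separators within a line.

(row=0, col=0): c = -1.3300 + -0.3500i → escape time 6
(row=0, col=1): c = -0.9780 + -0.3500i → escape time 8
(row=0, col=2): c = -0.6260 + -0.3500i → escape time 8
(row=0, col=3): c = -0.2740 + -0.3500i → escape time 8
(row=0, col=4): c = 0.0780 + -0.3500i → escape time 8
(row=0, col=5): c = 0.4300 + -0.3500i → escape time 8
(row=1, col=0): c = -1.3300 + -0.6467i → escape time 3
(row=1, col=1): c = -0.9780 + -0.6467i → escape time 4
(row=1, col=2): c = -0.6260 + -0.6467i → escape time 8
(row=1, col=3): c = -0.2740 + -0.6467i → escape time 8
(row=1, col=4): c = 0.0780 + -0.6467i → escape time 8
(row=1, col=5): c = 0.4300 + -0.6467i → escape time 6
(row=2, col=0): c = -1.3300 + -0.9433i → escape time 3
(row=2, col=1): c = -0.9780 + -0.9433i → escape time 3
(row=2, col=2): c = -0.6260 + -0.9433i → escape time 4
(row=2, col=3): c = -0.2740 + -0.9433i → escape time 6
(row=2, col=4): c = 0.0780 + -0.9433i → escape time 5
(row=2, col=5): c = 0.4300 + -0.9433i → escape time 3
(row=3, col=0): c = -1.3300 + -1.2400i → escape time 2
(row=3, col=1): c = -0.9780 + -1.2400i → escape time 3
(row=3, col=2): c = -0.6260 + -1.2400i → escape time 3
(row=3, col=3): c = -0.2740 + -1.2400i → escape time 3
(row=3, col=4): c = 0.0780 + -1.2400i → escape time 2
(row=3, col=5): c = 0.4300 + -1.2400i → escape time 2

Answer: 688888
348886
334653
233322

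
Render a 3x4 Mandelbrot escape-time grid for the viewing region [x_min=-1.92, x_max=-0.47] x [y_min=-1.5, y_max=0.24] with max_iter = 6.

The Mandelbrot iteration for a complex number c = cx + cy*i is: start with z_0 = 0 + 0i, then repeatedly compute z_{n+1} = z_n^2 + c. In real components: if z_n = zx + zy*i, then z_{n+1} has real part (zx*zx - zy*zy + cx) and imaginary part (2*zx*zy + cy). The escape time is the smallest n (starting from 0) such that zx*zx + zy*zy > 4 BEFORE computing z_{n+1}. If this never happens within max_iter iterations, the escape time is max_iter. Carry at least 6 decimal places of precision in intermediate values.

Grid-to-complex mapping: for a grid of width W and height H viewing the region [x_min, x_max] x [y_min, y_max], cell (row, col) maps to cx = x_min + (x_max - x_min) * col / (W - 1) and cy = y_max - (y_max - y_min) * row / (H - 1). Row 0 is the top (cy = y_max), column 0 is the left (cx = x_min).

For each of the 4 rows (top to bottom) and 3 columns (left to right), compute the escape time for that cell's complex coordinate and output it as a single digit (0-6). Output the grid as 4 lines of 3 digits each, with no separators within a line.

(row=0, col=0): c = -1.9200 + 0.2400i → escape time 3
(row=0, col=1): c = -1.1950 + 0.2400i → escape time 6
(row=0, col=2): c = -0.4700 + 0.2400i → escape time 6
(row=1, col=0): c = -1.9200 + -0.3400i → escape time 3
(row=1, col=1): c = -1.1950 + -0.3400i → escape time 6
(row=1, col=2): c = -0.4700 + -0.3400i → escape time 6
(row=2, col=0): c = -1.9200 + -0.9200i → escape time 1
(row=2, col=1): c = -1.1950 + -0.9200i → escape time 3
(row=2, col=2): c = -0.4700 + -0.9200i → escape time 4
(row=3, col=0): c = -1.9200 + -1.5000i → escape time 1
(row=3, col=1): c = -1.1950 + -1.5000i → escape time 2
(row=3, col=2): c = -0.4700 + -1.5000i → escape time 2

Answer: 366
366
134
122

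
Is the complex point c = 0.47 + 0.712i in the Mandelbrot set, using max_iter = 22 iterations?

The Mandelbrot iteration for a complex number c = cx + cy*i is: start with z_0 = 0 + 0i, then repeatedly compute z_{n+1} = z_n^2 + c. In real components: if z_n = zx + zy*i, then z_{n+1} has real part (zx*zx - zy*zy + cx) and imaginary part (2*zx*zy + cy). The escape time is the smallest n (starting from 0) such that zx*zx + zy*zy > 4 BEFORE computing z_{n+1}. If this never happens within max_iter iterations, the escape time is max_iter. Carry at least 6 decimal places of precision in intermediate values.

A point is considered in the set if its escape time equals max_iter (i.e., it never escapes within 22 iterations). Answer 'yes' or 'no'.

Answer: no

Derivation:
z_0 = 0 + 0i, c = 0.4700 + 0.7120i
Iter 1: z = 0.4700 + 0.7120i, |z|^2 = 0.7278
Iter 2: z = 0.1840 + 1.3813i, |z|^2 = 1.9418
Iter 3: z = -1.4041 + 1.2202i, |z|^2 = 3.4603
Iter 4: z = 0.9526 + -2.7145i, |z|^2 = 8.2761
Escaped at iteration 4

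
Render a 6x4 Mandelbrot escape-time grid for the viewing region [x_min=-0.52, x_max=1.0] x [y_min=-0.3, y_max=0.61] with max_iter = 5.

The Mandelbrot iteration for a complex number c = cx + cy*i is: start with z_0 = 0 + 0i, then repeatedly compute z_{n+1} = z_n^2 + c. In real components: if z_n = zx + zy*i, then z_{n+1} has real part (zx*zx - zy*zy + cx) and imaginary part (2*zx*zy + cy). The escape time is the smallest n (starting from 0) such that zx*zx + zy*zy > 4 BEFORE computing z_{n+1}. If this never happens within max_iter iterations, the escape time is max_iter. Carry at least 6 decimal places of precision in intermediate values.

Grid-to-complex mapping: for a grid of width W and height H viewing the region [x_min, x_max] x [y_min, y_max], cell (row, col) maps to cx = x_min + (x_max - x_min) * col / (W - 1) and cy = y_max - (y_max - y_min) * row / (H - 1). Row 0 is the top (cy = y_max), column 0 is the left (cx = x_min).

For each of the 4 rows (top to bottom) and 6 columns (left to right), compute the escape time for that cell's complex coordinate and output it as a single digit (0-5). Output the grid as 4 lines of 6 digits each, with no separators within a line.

Answer: 555532
555532
555532
555532

Derivation:
(row=0, col=0): c = -0.5200 + 0.6100i → escape time 5
(row=0, col=1): c = -0.2160 + 0.6100i → escape time 5
(row=0, col=2): c = 0.0880 + 0.6100i → escape time 5
(row=0, col=3): c = 0.3920 + 0.6100i → escape time 5
(row=0, col=4): c = 0.6960 + 0.6100i → escape time 3
(row=0, col=5): c = 1.0000 + 0.6100i → escape time 2
(row=1, col=0): c = -0.5200 + 0.3067i → escape time 5
(row=1, col=1): c = -0.2160 + 0.3067i → escape time 5
(row=1, col=2): c = 0.0880 + 0.3067i → escape time 5
(row=1, col=3): c = 0.3920 + 0.3067i → escape time 5
(row=1, col=4): c = 0.6960 + 0.3067i → escape time 3
(row=1, col=5): c = 1.0000 + 0.3067i → escape time 2
(row=2, col=0): c = -0.5200 + 0.0033i → escape time 5
(row=2, col=1): c = -0.2160 + 0.0033i → escape time 5
(row=2, col=2): c = 0.0880 + 0.0033i → escape time 5
(row=2, col=3): c = 0.3920 + 0.0033i → escape time 5
(row=2, col=4): c = 0.6960 + 0.0033i → escape time 3
(row=2, col=5): c = 1.0000 + 0.0033i → escape time 2
(row=3, col=0): c = -0.5200 + -0.3000i → escape time 5
(row=3, col=1): c = -0.2160 + -0.3000i → escape time 5
(row=3, col=2): c = 0.0880 + -0.3000i → escape time 5
(row=3, col=3): c = 0.3920 + -0.3000i → escape time 5
(row=3, col=4): c = 0.6960 + -0.3000i → escape time 3
(row=3, col=5): c = 1.0000 + -0.3000i → escape time 2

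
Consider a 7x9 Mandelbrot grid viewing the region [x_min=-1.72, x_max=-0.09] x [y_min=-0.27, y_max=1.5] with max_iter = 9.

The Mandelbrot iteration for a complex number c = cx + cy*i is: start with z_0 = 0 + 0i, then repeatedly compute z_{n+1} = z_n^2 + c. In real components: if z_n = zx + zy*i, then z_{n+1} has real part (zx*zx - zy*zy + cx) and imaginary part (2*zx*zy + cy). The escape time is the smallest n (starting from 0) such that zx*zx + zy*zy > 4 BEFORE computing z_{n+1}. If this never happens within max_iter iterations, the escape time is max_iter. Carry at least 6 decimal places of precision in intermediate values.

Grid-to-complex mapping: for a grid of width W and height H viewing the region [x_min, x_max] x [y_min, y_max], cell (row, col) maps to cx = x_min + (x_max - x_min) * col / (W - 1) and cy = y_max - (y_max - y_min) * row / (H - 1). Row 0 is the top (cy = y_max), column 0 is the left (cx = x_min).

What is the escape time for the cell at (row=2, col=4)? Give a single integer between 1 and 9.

Answer: 3

Derivation:
z_0 = 0 + 0i, c = -0.6333 + 1.0575i
Iter 1: z = -0.6333 + 1.0575i, |z|^2 = 1.5194
Iter 2: z = -1.3505 + -0.2820i, |z|^2 = 1.9035
Iter 3: z = 1.1111 + 1.8192i, |z|^2 = 4.5440
Escaped at iteration 3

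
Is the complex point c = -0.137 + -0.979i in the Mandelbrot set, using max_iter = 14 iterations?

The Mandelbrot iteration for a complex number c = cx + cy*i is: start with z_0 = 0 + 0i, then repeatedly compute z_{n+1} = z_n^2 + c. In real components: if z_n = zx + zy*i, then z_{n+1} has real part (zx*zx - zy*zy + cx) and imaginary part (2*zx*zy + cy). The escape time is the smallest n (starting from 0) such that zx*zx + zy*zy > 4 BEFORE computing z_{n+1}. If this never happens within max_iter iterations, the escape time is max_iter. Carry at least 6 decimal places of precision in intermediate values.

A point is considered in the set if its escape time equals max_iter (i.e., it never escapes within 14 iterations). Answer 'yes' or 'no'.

Answer: yes

Derivation:
z_0 = 0 + 0i, c = -0.1370 + -0.9790i
Iter 1: z = -0.1370 + -0.9790i, |z|^2 = 0.9772
Iter 2: z = -1.0767 + -0.7108i, |z|^2 = 1.6644
Iter 3: z = 0.5171 + 0.5515i, |z|^2 = 0.5715
Iter 4: z = -0.1738 + -0.4087i, |z|^2 = 0.1972
Iter 5: z = -0.2738 + -0.8369i, |z|^2 = 0.7754
Iter 6: z = -0.7625 + -0.5207i, |z|^2 = 0.8525
Iter 7: z = 0.1733 + -0.1850i, |z|^2 = 0.0643
Iter 8: z = -0.1412 + -1.0431i, |z|^2 = 1.1080
Iter 9: z = -1.2052 + -0.6844i, |z|^2 = 1.9208
Iter 10: z = 0.8470 + 0.6707i, |z|^2 = 1.1672
Iter 11: z = 0.1306 + 0.1571i, |z|^2 = 0.0417
Iter 12: z = -0.1446 + -0.9380i, |z|^2 = 0.9007
Iter 13: z = -0.9959 + -0.7077i, |z|^2 = 1.4926
Did not escape in 14 iterations → in set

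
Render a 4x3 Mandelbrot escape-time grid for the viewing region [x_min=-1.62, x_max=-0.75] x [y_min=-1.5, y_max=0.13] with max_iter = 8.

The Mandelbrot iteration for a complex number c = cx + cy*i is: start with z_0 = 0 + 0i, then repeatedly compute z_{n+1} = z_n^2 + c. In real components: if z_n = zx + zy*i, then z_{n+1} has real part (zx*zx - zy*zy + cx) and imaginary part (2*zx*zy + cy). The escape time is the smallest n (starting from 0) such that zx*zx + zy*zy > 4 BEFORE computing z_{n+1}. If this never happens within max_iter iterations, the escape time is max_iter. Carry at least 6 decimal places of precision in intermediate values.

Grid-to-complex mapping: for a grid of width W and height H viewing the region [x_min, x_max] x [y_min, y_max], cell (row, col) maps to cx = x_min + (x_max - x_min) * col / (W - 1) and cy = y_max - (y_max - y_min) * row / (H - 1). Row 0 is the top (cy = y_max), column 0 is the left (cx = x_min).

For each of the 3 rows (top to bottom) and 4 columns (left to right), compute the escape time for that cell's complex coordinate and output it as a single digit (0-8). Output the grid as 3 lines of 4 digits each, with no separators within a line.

(row=0, col=0): c = -1.6200 + 0.1300i → escape time 6
(row=0, col=1): c = -1.3300 + 0.1300i → escape time 8
(row=0, col=2): c = -1.0400 + 0.1300i → escape time 8
(row=0, col=3): c = -0.7500 + 0.1300i → escape time 8
(row=1, col=0): c = -1.6200 + -0.6850i → escape time 3
(row=1, col=1): c = -1.3300 + -0.6850i → escape time 3
(row=1, col=2): c = -1.0400 + -0.6850i → escape time 4
(row=1, col=3): c = -0.7500 + -0.6850i → escape time 5
(row=2, col=0): c = -1.6200 + -1.5000i → escape time 1
(row=2, col=1): c = -1.3300 + -1.5000i → escape time 1
(row=2, col=2): c = -1.0400 + -1.5000i → escape time 2
(row=2, col=3): c = -0.7500 + -1.5000i → escape time 2

Answer: 6888
3345
1122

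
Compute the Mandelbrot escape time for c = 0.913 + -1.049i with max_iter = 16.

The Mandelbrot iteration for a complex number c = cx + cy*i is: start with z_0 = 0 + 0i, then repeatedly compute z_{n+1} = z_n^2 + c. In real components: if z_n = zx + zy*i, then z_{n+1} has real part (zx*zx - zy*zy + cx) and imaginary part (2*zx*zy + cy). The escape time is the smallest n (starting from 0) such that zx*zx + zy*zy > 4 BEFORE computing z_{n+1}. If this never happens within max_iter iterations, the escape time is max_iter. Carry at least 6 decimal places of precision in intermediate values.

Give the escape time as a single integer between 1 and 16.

Answer: 2

Derivation:
z_0 = 0 + 0i, c = 0.9130 + -1.0490i
Iter 1: z = 0.9130 + -1.0490i, |z|^2 = 1.9340
Iter 2: z = 0.6462 + -2.9645i, |z|^2 = 9.2056
Escaped at iteration 2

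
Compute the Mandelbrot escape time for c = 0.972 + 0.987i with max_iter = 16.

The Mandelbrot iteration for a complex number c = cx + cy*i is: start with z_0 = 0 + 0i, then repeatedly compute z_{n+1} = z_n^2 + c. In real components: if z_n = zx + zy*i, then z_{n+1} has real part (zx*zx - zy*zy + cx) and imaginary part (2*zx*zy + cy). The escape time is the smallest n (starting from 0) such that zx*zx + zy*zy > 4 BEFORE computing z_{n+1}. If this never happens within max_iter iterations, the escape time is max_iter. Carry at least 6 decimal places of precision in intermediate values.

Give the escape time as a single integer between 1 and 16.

z_0 = 0 + 0i, c = 0.9720 + 0.9870i
Iter 1: z = 0.9720 + 0.9870i, |z|^2 = 1.9190
Iter 2: z = 0.9426 + 2.9057i, |z|^2 = 9.3318
Escaped at iteration 2

Answer: 2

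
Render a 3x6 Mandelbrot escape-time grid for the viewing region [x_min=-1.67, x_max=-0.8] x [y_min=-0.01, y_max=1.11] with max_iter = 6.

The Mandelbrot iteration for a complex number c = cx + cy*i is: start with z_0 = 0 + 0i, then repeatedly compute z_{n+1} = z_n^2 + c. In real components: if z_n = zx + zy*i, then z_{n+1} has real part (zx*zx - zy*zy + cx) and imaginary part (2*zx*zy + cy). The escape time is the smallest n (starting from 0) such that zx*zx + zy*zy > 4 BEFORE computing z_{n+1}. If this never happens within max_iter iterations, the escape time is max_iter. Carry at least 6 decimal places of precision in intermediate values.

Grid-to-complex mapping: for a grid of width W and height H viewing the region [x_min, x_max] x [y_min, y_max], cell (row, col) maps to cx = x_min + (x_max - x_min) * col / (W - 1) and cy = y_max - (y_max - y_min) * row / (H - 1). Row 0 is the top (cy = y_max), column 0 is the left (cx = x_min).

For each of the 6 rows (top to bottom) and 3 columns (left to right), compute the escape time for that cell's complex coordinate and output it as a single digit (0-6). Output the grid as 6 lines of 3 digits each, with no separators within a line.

(row=0, col=0): c = -1.6700 + 1.1100i → escape time 1
(row=0, col=1): c = -1.2350 + 1.1100i → escape time 3
(row=0, col=2): c = -0.8000 + 1.1100i → escape time 3
(row=1, col=0): c = -1.6700 + 0.8860i → escape time 2
(row=1, col=1): c = -1.2350 + 0.8860i → escape time 3
(row=1, col=2): c = -0.8000 + 0.8860i → escape time 4
(row=2, col=0): c = -1.6700 + 0.6620i → escape time 3
(row=2, col=1): c = -1.2350 + 0.6620i → escape time 3
(row=2, col=2): c = -0.8000 + 0.6620i → escape time 5
(row=3, col=0): c = -1.6700 + 0.4380i → escape time 3
(row=3, col=1): c = -1.2350 + 0.4380i → escape time 6
(row=3, col=2): c = -0.8000 + 0.4380i → escape time 6
(row=4, col=0): c = -1.6700 + 0.2140i → escape time 4
(row=4, col=1): c = -1.2350 + 0.2140i → escape time 6
(row=4, col=2): c = -0.8000 + 0.2140i → escape time 6
(row=5, col=0): c = -1.6700 + -0.0100i → escape time 6
(row=5, col=1): c = -1.2350 + -0.0100i → escape time 6
(row=5, col=2): c = -0.8000 + -0.0100i → escape time 6

Answer: 133
234
335
366
466
666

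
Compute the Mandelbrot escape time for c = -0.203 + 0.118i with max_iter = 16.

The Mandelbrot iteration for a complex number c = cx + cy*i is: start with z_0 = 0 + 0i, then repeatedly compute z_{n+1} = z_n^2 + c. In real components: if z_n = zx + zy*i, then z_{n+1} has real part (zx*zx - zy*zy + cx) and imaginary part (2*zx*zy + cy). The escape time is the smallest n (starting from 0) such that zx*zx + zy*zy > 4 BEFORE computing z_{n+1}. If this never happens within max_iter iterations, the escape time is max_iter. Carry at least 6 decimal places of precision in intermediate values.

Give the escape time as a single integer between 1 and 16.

Answer: 16

Derivation:
z_0 = 0 + 0i, c = -0.2030 + 0.1180i
Iter 1: z = -0.2030 + 0.1180i, |z|^2 = 0.0551
Iter 2: z = -0.1757 + 0.0701i, |z|^2 = 0.0358
Iter 3: z = -0.1770 + 0.0934i, |z|^2 = 0.0401
Iter 4: z = -0.1804 + 0.0849i, |z|^2 = 0.0398
Iter 5: z = -0.1777 + 0.0874i, |z|^2 = 0.0392
Iter 6: z = -0.1791 + 0.0870i, |z|^2 = 0.0396
Iter 7: z = -0.1785 + 0.0869i, |z|^2 = 0.0394
Iter 8: z = -0.1787 + 0.0870i, |z|^2 = 0.0395
Iter 9: z = -0.1786 + 0.0869i, |z|^2 = 0.0395
Iter 10: z = -0.1786 + 0.0869i, |z|^2 = 0.0395
Iter 11: z = -0.1786 + 0.0869i, |z|^2 = 0.0395
Iter 12: z = -0.1786 + 0.0869i, |z|^2 = 0.0395
Iter 13: z = -0.1786 + 0.0869i, |z|^2 = 0.0395
Iter 14: z = -0.1786 + 0.0869i, |z|^2 = 0.0395
Iter 15: z = -0.1786 + 0.0869i, |z|^2 = 0.0395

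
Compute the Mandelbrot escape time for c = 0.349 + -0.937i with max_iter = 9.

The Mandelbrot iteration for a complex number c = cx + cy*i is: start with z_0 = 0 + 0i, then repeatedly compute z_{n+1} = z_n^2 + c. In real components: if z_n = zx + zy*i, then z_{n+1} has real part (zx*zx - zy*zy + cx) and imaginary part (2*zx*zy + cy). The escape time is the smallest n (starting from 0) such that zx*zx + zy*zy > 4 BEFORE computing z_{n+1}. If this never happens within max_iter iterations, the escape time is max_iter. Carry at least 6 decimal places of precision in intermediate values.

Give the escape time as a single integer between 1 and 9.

Answer: 3

Derivation:
z_0 = 0 + 0i, c = 0.3490 + -0.9370i
Iter 1: z = 0.3490 + -0.9370i, |z|^2 = 0.9998
Iter 2: z = -0.4072 + -1.5910i, |z|^2 = 2.6971
Iter 3: z = -2.0166 + 0.3586i, |z|^2 = 4.1952
Escaped at iteration 3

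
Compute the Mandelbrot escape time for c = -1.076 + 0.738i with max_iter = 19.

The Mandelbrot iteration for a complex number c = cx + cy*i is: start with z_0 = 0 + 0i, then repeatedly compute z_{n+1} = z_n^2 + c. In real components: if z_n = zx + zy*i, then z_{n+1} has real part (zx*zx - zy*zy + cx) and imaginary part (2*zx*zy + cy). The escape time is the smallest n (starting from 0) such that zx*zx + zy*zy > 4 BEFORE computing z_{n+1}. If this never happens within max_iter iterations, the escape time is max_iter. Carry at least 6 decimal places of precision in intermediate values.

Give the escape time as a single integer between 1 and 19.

Answer: 3

Derivation:
z_0 = 0 + 0i, c = -1.0760 + 0.7380i
Iter 1: z = -1.0760 + 0.7380i, |z|^2 = 1.7024
Iter 2: z = -0.4629 + -0.8502i, |z|^2 = 0.9370
Iter 3: z = -1.5846 + 1.5250i, |z|^2 = 4.8365
Escaped at iteration 3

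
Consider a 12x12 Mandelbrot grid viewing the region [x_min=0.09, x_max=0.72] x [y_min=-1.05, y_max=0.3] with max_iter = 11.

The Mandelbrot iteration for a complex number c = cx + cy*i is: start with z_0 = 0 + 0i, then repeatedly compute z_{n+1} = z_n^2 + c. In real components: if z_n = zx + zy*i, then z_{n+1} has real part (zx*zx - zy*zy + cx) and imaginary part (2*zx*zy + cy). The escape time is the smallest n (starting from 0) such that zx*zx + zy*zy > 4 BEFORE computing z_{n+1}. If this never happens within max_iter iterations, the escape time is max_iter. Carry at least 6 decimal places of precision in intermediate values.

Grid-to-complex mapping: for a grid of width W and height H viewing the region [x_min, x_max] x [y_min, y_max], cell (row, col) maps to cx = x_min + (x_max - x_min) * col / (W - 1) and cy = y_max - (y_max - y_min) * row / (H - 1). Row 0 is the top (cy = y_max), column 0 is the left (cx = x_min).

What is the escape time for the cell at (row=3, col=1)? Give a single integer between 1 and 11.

z_0 = 0 + 0i, c = 0.1473 + -0.0682i
Iter 1: z = 0.1473 + -0.0682i, |z|^2 = 0.0263
Iter 2: z = 0.1643 + -0.0883i, |z|^2 = 0.0348
Iter 3: z = 0.1665 + -0.0972i, |z|^2 = 0.0372
Iter 4: z = 0.1655 + -0.1005i, |z|^2 = 0.0375
Iter 5: z = 0.1646 + -0.1015i, |z|^2 = 0.0374
Iter 6: z = 0.1641 + -0.1016i, |z|^2 = 0.0372
Iter 7: z = 0.1639 + -0.1015i, |z|^2 = 0.0372
Iter 8: z = 0.1638 + -0.1015i, |z|^2 = 0.0371
Iter 9: z = 0.1638 + -0.1014i, |z|^2 = 0.0371
Iter 10: z = 0.1638 + -0.1014i, |z|^2 = 0.0371

Answer: 11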